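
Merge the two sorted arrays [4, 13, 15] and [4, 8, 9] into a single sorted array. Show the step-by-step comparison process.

Merging process:

Compare 4 vs 4: take 4 from left. Merged: [4]
Compare 13 vs 4: take 4 from right. Merged: [4, 4]
Compare 13 vs 8: take 8 from right. Merged: [4, 4, 8]
Compare 13 vs 9: take 9 from right. Merged: [4, 4, 8, 9]
Append remaining from left: [13, 15]. Merged: [4, 4, 8, 9, 13, 15]

Final merged array: [4, 4, 8, 9, 13, 15]
Total comparisons: 4

The merged array is [4, 4, 8, 9, 13, 15], requiring 4 comparisons. The merge step runs in O(n) time where n is the total number of elements.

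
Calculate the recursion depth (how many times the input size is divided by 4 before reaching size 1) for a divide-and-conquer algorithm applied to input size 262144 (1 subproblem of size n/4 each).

For divide and conquer with division factor 4:

Problem sizes at each level:
Level 0: 262144
Level 1: 65536
Level 2: 16384
Level 3: 4096
Level 4: 1024
Level 5: 256
Level 6: 64
Level 7: 16
Level 8: 4
Level 9: 1

The root is level 0 and the size-1 base case is level 9 (the tree spans levels 0 through 9, i.e. 10 levels counting the root), so the depth is the number of divisions: log_4(262144) = 9

The recursion tree depth is log_4(262144) = 9. At each level, the problem size is divided by 4, so it takes 9 divisions to reduce to a base case of size 1. The algorithm makes 1 recursive call at each level.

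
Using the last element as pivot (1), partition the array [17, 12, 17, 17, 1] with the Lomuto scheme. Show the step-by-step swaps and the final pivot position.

Lomuto partition with pivot = 1:

Initial array: [17, 12, 17, 17, 1]

arr[0]=17 > 1: no swap
arr[1]=12 > 1: no swap
arr[2]=17 > 1: no swap
arr[3]=17 > 1: no swap

Place pivot at position 0: [1, 12, 17, 17, 17]
Pivot position: 0

After partitioning with pivot 1, the array becomes [1, 12, 17, 17, 17]. The pivot is placed at index 0. All elements to the left of the pivot are <= 1, and all elements to the right are > 1.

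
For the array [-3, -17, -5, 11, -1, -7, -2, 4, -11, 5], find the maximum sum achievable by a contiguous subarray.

Using Kadane's algorithm on [-3, -17, -5, 11, -1, -7, -2, 4, -11, 5]:

Scanning through the array:
Position 1 (value -17): max_ending_here = -17, max_so_far = -3
Position 2 (value -5): max_ending_here = -5, max_so_far = -3
Position 3 (value 11): max_ending_here = 11, max_so_far = 11
Position 4 (value -1): max_ending_here = 10, max_so_far = 11
Position 5 (value -7): max_ending_here = 3, max_so_far = 11
Position 6 (value -2): max_ending_here = 1, max_so_far = 11
Position 7 (value 4): max_ending_here = 5, max_so_far = 11
Position 8 (value -11): max_ending_here = -6, max_so_far = 11
Position 9 (value 5): max_ending_here = 5, max_so_far = 11

Maximum subarray: [11]
Maximum sum: 11

The maximum subarray is [11] with sum 11. This subarray runs from index 3 to index 3.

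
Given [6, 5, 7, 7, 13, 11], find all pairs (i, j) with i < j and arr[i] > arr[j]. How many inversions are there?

Finding inversions in [6, 5, 7, 7, 13, 11]:

(0, 1): arr[0]=6 > arr[1]=5
(4, 5): arr[4]=13 > arr[5]=11

Total inversions: 2

The array has 2 inversion(s): (0,1), (4,5). Each pair (i,j) satisfies i < j and arr[i] > arr[j].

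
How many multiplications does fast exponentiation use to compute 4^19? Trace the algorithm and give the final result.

Computing 4^19 by squaring (build up from 4^1; each line after the first costs one multiplication):

4^1 = 4
4^2 = (4^1)^2 = 4^2 = 16
4^4 = (4^2)^2 = 16^2 = 256
4^8 = (4^4)^2 = 256^2 = 65536
4^9 = 4 * 4^8 = 4 * 65536 = 262144
4^18 = (4^9)^2 = 262144^2 = 68719476736
4^19 = 4 * 4^18 = 4 * 68719476736 = 274877906944

Result: 274877906944
Multiplications needed: 6 (6 lines after 4^1)

4^19 = 274877906944. Using exponentiation by squaring, this requires 6 multiplications. The key idea: if the exponent is even, square the half-power; if odd, multiply by the base once.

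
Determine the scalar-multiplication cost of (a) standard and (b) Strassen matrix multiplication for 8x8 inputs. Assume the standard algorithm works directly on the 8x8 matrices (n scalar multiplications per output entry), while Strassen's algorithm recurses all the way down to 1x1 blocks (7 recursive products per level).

Matrix multiplication for 8x8 matrices:

Standard algorithm: 8^3 = 512 multiplications
Strassen's algorithm: 7^(log2(8)) = 7^3 = 343 multiplications
Savings: 512 - 343 = 169 multiplications

Standard: 512 multiplications (8^3). Strassen: 343 multiplications (7^3). Strassen reduces 8 recursive multiplications to 7 at each level.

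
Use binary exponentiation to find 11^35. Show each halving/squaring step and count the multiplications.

Computing 11^35 by squaring (build up from 11^1; each line after the first costs one multiplication):

11^1 = 11
11^2 = (11^1)^2 = 11^2 = 121
11^4 = (11^2)^2 = 121^2 = 14641
11^8 = (11^4)^2 = 14641^2 = 214358881
11^16 = (11^8)^2 = 214358881^2 = 45949729863572161
11^17 = 11 * 11^16 = 11 * 45949729863572161 = 505447028499293771
11^34 = (11^17)^2 = 505447028499293771^2 = 255476698618765889551019445759400441
11^35 = 11 * 11^34 = 11 * 255476698618765889551019445759400441 = 2810243684806424785061213903353404851

Result: 2810243684806424785061213903353404851
Multiplications needed: 7 (7 lines after 11^1)

11^35 = 2810243684806424785061213903353404851. Using exponentiation by squaring, this requires 7 multiplications. The key idea: if the exponent is even, square the half-power; if odd, multiply by the base once.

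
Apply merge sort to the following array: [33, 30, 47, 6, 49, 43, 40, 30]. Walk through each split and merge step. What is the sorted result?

Merge sort trace:

Split: [33, 30, 47, 6, 49, 43, 40, 30] -> [33, 30, 47, 6] and [49, 43, 40, 30]
  Split: [33, 30, 47, 6] -> [33, 30] and [47, 6]
    Split: [33, 30] -> [33] and [30]
    Merge: [33] + [30] -> [30, 33]
    Split: [47, 6] -> [47] and [6]
    Merge: [47] + [6] -> [6, 47]
  Merge: [30, 33] + [6, 47] -> [6, 30, 33, 47]
  Split: [49, 43, 40, 30] -> [49, 43] and [40, 30]
    Split: [49, 43] -> [49] and [43]
    Merge: [49] + [43] -> [43, 49]
    Split: [40, 30] -> [40] and [30]
    Merge: [40] + [30] -> [30, 40]
  Merge: [43, 49] + [30, 40] -> [30, 40, 43, 49]
Merge: [6, 30, 33, 47] + [30, 40, 43, 49] -> [6, 30, 30, 33, 40, 43, 47, 49]

Final sorted array: [6, 30, 30, 33, 40, 43, 47, 49]

The merge sort proceeds by recursively splitting the array and merging sorted halves.
After all merges, the sorted array is [6, 30, 30, 33, 40, 43, 47, 49].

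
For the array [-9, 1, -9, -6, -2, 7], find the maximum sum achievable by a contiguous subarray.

Using Kadane's algorithm on [-9, 1, -9, -6, -2, 7]:

Scanning through the array:
Position 1 (value 1): max_ending_here = 1, max_so_far = 1
Position 2 (value -9): max_ending_here = -8, max_so_far = 1
Position 3 (value -6): max_ending_here = -6, max_so_far = 1
Position 4 (value -2): max_ending_here = -2, max_so_far = 1
Position 5 (value 7): max_ending_here = 7, max_so_far = 7

Maximum subarray: [7]
Maximum sum: 7

The maximum subarray is [7] with sum 7. This subarray runs from index 5 to index 5.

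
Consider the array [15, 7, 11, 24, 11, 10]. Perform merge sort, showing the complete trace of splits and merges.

Merge sort trace:

Split: [15, 7, 11, 24, 11, 10] -> [15, 7, 11] and [24, 11, 10]
  Split: [15, 7, 11] -> [15] and [7, 11]
    Split: [7, 11] -> [7] and [11]
    Merge: [7] + [11] -> [7, 11]
  Merge: [15] + [7, 11] -> [7, 11, 15]
  Split: [24, 11, 10] -> [24] and [11, 10]
    Split: [11, 10] -> [11] and [10]
    Merge: [11] + [10] -> [10, 11]
  Merge: [24] + [10, 11] -> [10, 11, 24]
Merge: [7, 11, 15] + [10, 11, 24] -> [7, 10, 11, 11, 15, 24]

Final sorted array: [7, 10, 11, 11, 15, 24]

The merge sort proceeds by recursively splitting the array and merging sorted halves.
After all merges, the sorted array is [7, 10, 11, 11, 15, 24].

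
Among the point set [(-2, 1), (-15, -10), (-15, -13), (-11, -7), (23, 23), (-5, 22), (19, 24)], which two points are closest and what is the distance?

Computing all pairwise distances among 7 points:

d((-2, 1), (-15, -10)) = 17.0294
d((-2, 1), (-15, -13)) = 19.105
d((-2, 1), (-11, -7)) = 12.0416
d((-2, 1), (23, 23)) = 33.3017
d((-2, 1), (-5, 22)) = 21.2132
d((-2, 1), (19, 24)) = 31.1448
d((-15, -10), (-15, -13)) = 3.0 <-- minimum
d((-15, -10), (-11, -7)) = 5.0
d((-15, -10), (23, 23)) = 50.3289
d((-15, -10), (-5, 22)) = 33.5261
d((-15, -10), (19, 24)) = 48.0833
d((-15, -13), (-11, -7)) = 7.2111
d((-15, -13), (23, 23)) = 52.345
d((-15, -13), (-5, 22)) = 36.4005
d((-15, -13), (19, 24)) = 50.2494
d((-11, -7), (23, 23)) = 45.3431
d((-11, -7), (-5, 22)) = 29.6142
d((-11, -7), (19, 24)) = 43.1393
d((23, 23), (-5, 22)) = 28.0179
d((23, 23), (19, 24)) = 4.1231
d((-5, 22), (19, 24)) = 24.0832

Closest pair: (-15, -10) and (-15, -13) with distance 3.0

The closest pair is (-15, -10) and (-15, -13) with Euclidean distance 3.0. For 7 points, brute-force pairwise comparison is shown above. For large n, the divide-and-conquer algorithm (sort by x, recurse on halves, check the dividing strip) achieves O(n log n).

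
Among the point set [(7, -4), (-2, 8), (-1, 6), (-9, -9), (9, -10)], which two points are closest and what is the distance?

Computing all pairwise distances among 5 points:

d((7, -4), (-2, 8)) = 15.0
d((7, -4), (-1, 6)) = 12.8062
d((7, -4), (-9, -9)) = 16.7631
d((7, -4), (9, -10)) = 6.3246
d((-2, 8), (-1, 6)) = 2.2361 <-- minimum
d((-2, 8), (-9, -9)) = 18.3848
d((-2, 8), (9, -10)) = 21.095
d((-1, 6), (-9, -9)) = 17.0
d((-1, 6), (9, -10)) = 18.868
d((-9, -9), (9, -10)) = 18.0278

Closest pair: (-2, 8) and (-1, 6) with distance 2.2361

The closest pair is (-2, 8) and (-1, 6) with Euclidean distance 2.2361. For 5 points, brute-force pairwise comparison is shown above. For large n, the divide-and-conquer algorithm (sort by x, recurse on halves, check the dividing strip) achieves O(n log n).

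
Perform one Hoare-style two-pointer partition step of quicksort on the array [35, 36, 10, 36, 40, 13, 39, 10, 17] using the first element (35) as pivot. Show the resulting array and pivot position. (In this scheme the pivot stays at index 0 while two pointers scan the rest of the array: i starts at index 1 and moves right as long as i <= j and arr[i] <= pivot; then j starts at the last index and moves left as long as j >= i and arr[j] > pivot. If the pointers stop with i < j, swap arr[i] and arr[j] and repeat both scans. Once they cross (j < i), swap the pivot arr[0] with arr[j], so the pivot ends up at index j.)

Hoare-style two-pointer partition with pivot = 35:

Initial array: [35, 36, 10, 36, 40, 13, 39, 10, 17]

Pointers start at i = 1, j = 8.
i stops at index 1 (arr[1]=36 > 35), j stops at index 8 (arr[8]=17 <= 35): swap arr[1] and arr[8], array becomes [35, 17, 10, 36, 40, 13, 39, 10, 36]
i stops at index 3 (arr[3]=36 > 35), j stops at index 7 (arr[7]=10 <= 35): swap arr[3] and arr[7], array becomes [35, 17, 10, 10, 40, 13, 39, 36, 36]
i stops at index 4 (arr[4]=40 > 35), j stops at index 5 (arr[5]=13 <= 35): swap arr[4] and arr[5], array becomes [35, 17, 10, 10, 13, 40, 39, 36, 36]
i ends at 5, j ends at 4: the pointers have crossed (j < i), so scanning stops.

Swap pivot arr[0] with arr[4] to place pivot at position 4: [13, 17, 10, 10, 35, 40, 39, 36, 36]
Pivot position: 4

After partitioning with pivot 35, the array becomes [13, 17, 10, 10, 35, 40, 39, 36, 36]. The pivot is placed at index 4. All elements to the left of the pivot are <= 35, and all elements to the right are > 35.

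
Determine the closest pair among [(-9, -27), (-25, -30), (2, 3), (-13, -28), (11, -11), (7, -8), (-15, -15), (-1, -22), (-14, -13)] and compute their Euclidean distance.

Computing all pairwise distances among 9 points:

d((-9, -27), (-25, -30)) = 16.2788
d((-9, -27), (2, 3)) = 31.9531
d((-9, -27), (-13, -28)) = 4.1231
d((-9, -27), (11, -11)) = 25.6125
d((-9, -27), (7, -8)) = 24.8395
d((-9, -27), (-15, -15)) = 13.4164
d((-9, -27), (-1, -22)) = 9.434
d((-9, -27), (-14, -13)) = 14.8661
d((-25, -30), (2, 3)) = 42.638
d((-25, -30), (-13, -28)) = 12.1655
d((-25, -30), (11, -11)) = 40.7063
d((-25, -30), (7, -8)) = 38.833
d((-25, -30), (-15, -15)) = 18.0278
d((-25, -30), (-1, -22)) = 25.2982
d((-25, -30), (-14, -13)) = 20.2485
d((2, 3), (-13, -28)) = 34.4384
d((2, 3), (11, -11)) = 16.6433
d((2, 3), (7, -8)) = 12.083
d((2, 3), (-15, -15)) = 24.7588
d((2, 3), (-1, -22)) = 25.1794
d((2, 3), (-14, -13)) = 22.6274
d((-13, -28), (11, -11)) = 29.4109
d((-13, -28), (7, -8)) = 28.2843
d((-13, -28), (-15, -15)) = 13.1529
d((-13, -28), (-1, -22)) = 13.4164
d((-13, -28), (-14, -13)) = 15.0333
d((11, -11), (7, -8)) = 5.0
d((11, -11), (-15, -15)) = 26.3059
d((11, -11), (-1, -22)) = 16.2788
d((11, -11), (-14, -13)) = 25.0799
d((7, -8), (-15, -15)) = 23.0868
d((7, -8), (-1, -22)) = 16.1245
d((7, -8), (-14, -13)) = 21.587
d((-15, -15), (-1, -22)) = 15.6525
d((-15, -15), (-14, -13)) = 2.2361 <-- minimum
d((-1, -22), (-14, -13)) = 15.8114

Closest pair: (-15, -15) and (-14, -13) with distance 2.2361

The closest pair is (-15, -15) and (-14, -13) with Euclidean distance 2.2361. For 9 points, brute-force pairwise comparison is shown above. For large n, the divide-and-conquer algorithm (sort by x, recurse on halves, check the dividing strip) achieves O(n log n).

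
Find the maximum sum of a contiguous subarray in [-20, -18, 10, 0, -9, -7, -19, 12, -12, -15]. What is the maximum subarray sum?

Using Kadane's algorithm on [-20, -18, 10, 0, -9, -7, -19, 12, -12, -15]:

Scanning through the array:
Position 1 (value -18): max_ending_here = -18, max_so_far = -18
Position 2 (value 10): max_ending_here = 10, max_so_far = 10
Position 3 (value 0): max_ending_here = 10, max_so_far = 10
Position 4 (value -9): max_ending_here = 1, max_so_far = 10
Position 5 (value -7): max_ending_here = -6, max_so_far = 10
Position 6 (value -19): max_ending_here = -19, max_so_far = 10
Position 7 (value 12): max_ending_here = 12, max_so_far = 12
Position 8 (value -12): max_ending_here = 0, max_so_far = 12
Position 9 (value -15): max_ending_here = -15, max_so_far = 12

Maximum subarray: [12]
Maximum sum: 12

The maximum subarray is [12] with sum 12. This subarray runs from index 7 to index 7.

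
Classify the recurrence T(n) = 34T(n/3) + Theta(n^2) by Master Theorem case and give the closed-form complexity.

Master Theorem for T(n) = 34T(n/3) + O(n^2):

a = 34, b = 3, c = 2
log_b(a) = log_3(34) = 3.2098

Case 1: c = 2 < log_3(34) = 3.2098
T(n) = O(n^(log_3 34))

For T(n) = 34T(n/3) + O(n^2): log_3(34) = 3.2098. This is Case 1 of the Master Theorem (c < log_b(a), work dominated by leaves), giving O(n^(log_3 34)).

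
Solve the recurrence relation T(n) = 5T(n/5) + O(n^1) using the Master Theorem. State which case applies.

Master Theorem for T(n) = 5T(n/5) + O(n^1):

a = 5, b = 5, c = 1
log_b(a) = log_5(5) = 1.0000

Case 2: c = 1 = log_5(5) = 1.0000
T(n) = O(n^1 log n) = O(n log n)

For T(n) = 5T(n/5) + O(n^1): log_5(5) = 1.0000. This is Case 2 of the Master Theorem (c = log_b(a), equal work at all levels), giving O(n log n).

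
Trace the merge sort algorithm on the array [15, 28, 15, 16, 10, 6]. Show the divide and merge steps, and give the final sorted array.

Merge sort trace:

Split: [15, 28, 15, 16, 10, 6] -> [15, 28, 15] and [16, 10, 6]
  Split: [15, 28, 15] -> [15] and [28, 15]
    Split: [28, 15] -> [28] and [15]
    Merge: [28] + [15] -> [15, 28]
  Merge: [15] + [15, 28] -> [15, 15, 28]
  Split: [16, 10, 6] -> [16] and [10, 6]
    Split: [10, 6] -> [10] and [6]
    Merge: [10] + [6] -> [6, 10]
  Merge: [16] + [6, 10] -> [6, 10, 16]
Merge: [15, 15, 28] + [6, 10, 16] -> [6, 10, 15, 15, 16, 28]

Final sorted array: [6, 10, 15, 15, 16, 28]

The merge sort proceeds by recursively splitting the array and merging sorted halves.
After all merges, the sorted array is [6, 10, 15, 15, 16, 28].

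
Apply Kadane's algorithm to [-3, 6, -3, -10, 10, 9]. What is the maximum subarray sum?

Using Kadane's algorithm on [-3, 6, -3, -10, 10, 9]:

Scanning through the array:
Position 1 (value 6): max_ending_here = 6, max_so_far = 6
Position 2 (value -3): max_ending_here = 3, max_so_far = 6
Position 3 (value -10): max_ending_here = -7, max_so_far = 6
Position 4 (value 10): max_ending_here = 10, max_so_far = 10
Position 5 (value 9): max_ending_here = 19, max_so_far = 19

Maximum subarray: [10, 9]
Maximum sum: 19

The maximum subarray is [10, 9] with sum 19. This subarray runs from index 4 to index 5.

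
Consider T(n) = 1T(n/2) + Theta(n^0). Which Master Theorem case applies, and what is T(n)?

Master Theorem for T(n) = 1T(n/2) + O(n^0):

a = 1, b = 2, c = 0
log_b(a) = log_2(1) = 0.0000

Case 2: c = 0 = log_2(1) = 0.0000
T(n) = O(n^0 log n) = O(log n)

For T(n) = 1T(n/2) + O(n^0): log_2(1) = 0.0000. This is Case 2 of the Master Theorem (c = log_b(a), equal work at all levels), giving O(log n).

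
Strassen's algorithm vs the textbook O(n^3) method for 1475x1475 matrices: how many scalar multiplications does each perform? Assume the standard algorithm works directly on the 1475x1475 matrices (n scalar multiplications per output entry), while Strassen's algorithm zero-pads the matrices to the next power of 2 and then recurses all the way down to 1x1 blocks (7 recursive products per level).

Matrix multiplication for 1475x1475 matrices:

Strassen's algorithm requires power-of-2 dimensions. Pad 1475x1475 to 2048x2048 (next power of 2).

Standard algorithm: 1475^3 = 3209046875 multiplications
Strassen's algorithm: 7^(log2(2048)) = 7^11 = 1977326743 multiplications
Savings: 3209046875 - 1977326743 = 1231720132 multiplications

Standard: 3209046875 multiplications (1475^3). Strassen: 1977326743 multiplications (7^11, after padding to 2048x2048). Strassen reduces 8 recursive multiplications to 7 at each level.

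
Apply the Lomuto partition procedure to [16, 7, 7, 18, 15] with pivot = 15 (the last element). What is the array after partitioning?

Lomuto partition with pivot = 15:

Initial array: [16, 7, 7, 18, 15]

arr[0]=16 > 15: no swap
arr[1]=7 <= 15: swap with position 0, array becomes [7, 16, 7, 18, 15]
arr[2]=7 <= 15: swap with position 1, array becomes [7, 7, 16, 18, 15]
arr[3]=18 > 15: no swap

Place pivot at position 2: [7, 7, 15, 18, 16]
Pivot position: 2

After partitioning with pivot 15, the array becomes [7, 7, 15, 18, 16]. The pivot is placed at index 2. All elements to the left of the pivot are <= 15, and all elements to the right are > 15.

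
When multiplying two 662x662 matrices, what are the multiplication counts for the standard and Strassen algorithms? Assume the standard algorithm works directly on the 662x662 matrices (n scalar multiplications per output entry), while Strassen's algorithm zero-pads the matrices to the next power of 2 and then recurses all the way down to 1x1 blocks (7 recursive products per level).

Matrix multiplication for 662x662 matrices:

Strassen's algorithm requires power-of-2 dimensions. Pad 662x662 to 1024x1024 (next power of 2).

Standard algorithm: 662^3 = 290117528 multiplications
Strassen's algorithm: 7^(log2(1024)) = 7^10 = 282475249 multiplications
Savings: 290117528 - 282475249 = 7642279 multiplications

Standard: 290117528 multiplications (662^3). Strassen: 282475249 multiplications (7^10, after padding to 1024x1024). Strassen reduces 8 recursive multiplications to 7 at each level.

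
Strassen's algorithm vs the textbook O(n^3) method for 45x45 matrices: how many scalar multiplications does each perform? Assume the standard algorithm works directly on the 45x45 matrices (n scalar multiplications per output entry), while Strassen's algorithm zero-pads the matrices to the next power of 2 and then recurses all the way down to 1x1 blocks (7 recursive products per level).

Matrix multiplication for 45x45 matrices:

Strassen's algorithm requires power-of-2 dimensions. Pad 45x45 to 64x64 (next power of 2).

Standard algorithm: 45^3 = 91125 multiplications
Strassen's algorithm: 7^(log2(64)) = 7^6 = 117649 multiplications
Difference: 91125 - 117649 = -26524 (Strassen uses MORE here due to padding overhead — for small or just-over-power-of-2 n, padding can outweigh the per-level savings)

Standard: 91125 multiplications (45^3). Strassen: 117649 multiplications (7^6, after padding to 64x64). Strassen reduces 8 recursive multiplications to 7 at each level.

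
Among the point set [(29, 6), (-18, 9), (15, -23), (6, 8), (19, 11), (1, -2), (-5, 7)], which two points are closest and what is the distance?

Computing all pairwise distances among 7 points:

d((29, 6), (-18, 9)) = 47.0956
d((29, 6), (15, -23)) = 32.2025
d((29, 6), (6, 8)) = 23.0868
d((29, 6), (19, 11)) = 11.1803
d((29, 6), (1, -2)) = 29.1204
d((29, 6), (-5, 7)) = 34.0147
d((-18, 9), (15, -23)) = 45.9674
d((-18, 9), (6, 8)) = 24.0208
d((-18, 9), (19, 11)) = 37.054
d((-18, 9), (1, -2)) = 21.9545
d((-18, 9), (-5, 7)) = 13.1529
d((15, -23), (6, 8)) = 32.28
d((15, -23), (19, 11)) = 34.2345
d((15, -23), (1, -2)) = 25.2389
d((15, -23), (-5, 7)) = 36.0555
d((6, 8), (19, 11)) = 13.3417
d((6, 8), (1, -2)) = 11.1803
d((6, 8), (-5, 7)) = 11.0454
d((19, 11), (1, -2)) = 22.2036
d((19, 11), (-5, 7)) = 24.3311
d((1, -2), (-5, 7)) = 10.8167 <-- minimum

Closest pair: (1, -2) and (-5, 7) with distance 10.8167

The closest pair is (1, -2) and (-5, 7) with Euclidean distance 10.8167. For 7 points, brute-force pairwise comparison is shown above. For large n, the divide-and-conquer algorithm (sort by x, recurse on halves, check the dividing strip) achieves O(n log n).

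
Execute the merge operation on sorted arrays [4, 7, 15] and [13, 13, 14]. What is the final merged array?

Merging process:

Compare 4 vs 13: take 4 from left. Merged: [4]
Compare 7 vs 13: take 7 from left. Merged: [4, 7]
Compare 15 vs 13: take 13 from right. Merged: [4, 7, 13]
Compare 15 vs 13: take 13 from right. Merged: [4, 7, 13, 13]
Compare 15 vs 14: take 14 from right. Merged: [4, 7, 13, 13, 14]
Append remaining from left: [15]. Merged: [4, 7, 13, 13, 14, 15]

Final merged array: [4, 7, 13, 13, 14, 15]
Total comparisons: 5

The merged array is [4, 7, 13, 13, 14, 15], requiring 5 comparisons. The merge step runs in O(n) time where n is the total number of elements.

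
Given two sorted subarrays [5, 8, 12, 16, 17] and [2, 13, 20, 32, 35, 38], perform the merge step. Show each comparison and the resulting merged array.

Merging process:

Compare 5 vs 2: take 2 from right. Merged: [2]
Compare 5 vs 13: take 5 from left. Merged: [2, 5]
Compare 8 vs 13: take 8 from left. Merged: [2, 5, 8]
Compare 12 vs 13: take 12 from left. Merged: [2, 5, 8, 12]
Compare 16 vs 13: take 13 from right. Merged: [2, 5, 8, 12, 13]
Compare 16 vs 20: take 16 from left. Merged: [2, 5, 8, 12, 13, 16]
Compare 17 vs 20: take 17 from left. Merged: [2, 5, 8, 12, 13, 16, 17]
Append remaining from right: [20, 32, 35, 38]. Merged: [2, 5, 8, 12, 13, 16, 17, 20, 32, 35, 38]

Final merged array: [2, 5, 8, 12, 13, 16, 17, 20, 32, 35, 38]
Total comparisons: 7

The merged array is [2, 5, 8, 12, 13, 16, 17, 20, 32, 35, 38], requiring 7 comparisons. The merge step runs in O(n) time where n is the total number of elements.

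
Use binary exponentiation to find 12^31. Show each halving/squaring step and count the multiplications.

Computing 12^31 by squaring (build up from 12^1; each line after the first costs one multiplication):

12^1 = 12
12^2 = (12^1)^2 = 12^2 = 144
12^3 = 12 * 12^2 = 12 * 144 = 1728
12^6 = (12^3)^2 = 1728^2 = 2985984
12^7 = 12 * 12^6 = 12 * 2985984 = 35831808
12^14 = (12^7)^2 = 35831808^2 = 1283918464548864
12^15 = 12 * 12^14 = 12 * 1283918464548864 = 15407021574586368
12^30 = (12^15)^2 = 15407021574586368^2 = 237376313799769806328950291431424
12^31 = 12 * 12^30 = 12 * 237376313799769806328950291431424 = 2848515765597237675947403497177088

Result: 2848515765597237675947403497177088
Multiplications needed: 8 (8 lines after 12^1)

12^31 = 2848515765597237675947403497177088. Using exponentiation by squaring, this requires 8 multiplications. The key idea: if the exponent is even, square the half-power; if odd, multiply by the base once.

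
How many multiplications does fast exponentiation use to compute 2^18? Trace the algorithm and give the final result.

Computing 2^18 by squaring (build up from 2^1; each line after the first costs one multiplication):

2^1 = 2
2^2 = (2^1)^2 = 2^2 = 4
2^4 = (2^2)^2 = 4^2 = 16
2^8 = (2^4)^2 = 16^2 = 256
2^9 = 2 * 2^8 = 2 * 256 = 512
2^18 = (2^9)^2 = 512^2 = 262144

Result: 262144
Multiplications needed: 5 (5 lines after 2^1)

2^18 = 262144. Using exponentiation by squaring, this requires 5 multiplications. The key idea: if the exponent is even, square the half-power; if odd, multiply by the base once.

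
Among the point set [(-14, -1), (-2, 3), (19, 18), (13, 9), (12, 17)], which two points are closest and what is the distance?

Computing all pairwise distances among 5 points:

d((-14, -1), (-2, 3)) = 12.6491
d((-14, -1), (19, 18)) = 38.0789
d((-14, -1), (13, 9)) = 28.7924
d((-14, -1), (12, 17)) = 31.6228
d((-2, 3), (19, 18)) = 25.807
d((-2, 3), (13, 9)) = 16.1555
d((-2, 3), (12, 17)) = 19.799
d((19, 18), (13, 9)) = 10.8167
d((19, 18), (12, 17)) = 7.0711 <-- minimum
d((13, 9), (12, 17)) = 8.0623

Closest pair: (19, 18) and (12, 17) with distance 7.0711

The closest pair is (19, 18) and (12, 17) with Euclidean distance 7.0711. For 5 points, brute-force pairwise comparison is shown above. For large n, the divide-and-conquer algorithm (sort by x, recurse on halves, check the dividing strip) achieves O(n log n).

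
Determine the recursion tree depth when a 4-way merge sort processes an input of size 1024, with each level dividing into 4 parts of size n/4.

For divide and conquer with division factor 4:

Problem sizes at each level:
Level 0: 1024
Level 1: 256
Level 2: 64
Level 3: 16
Level 4: 4
Level 5: 1

The root is level 0 and the size-1 base case is level 5 (the tree spans levels 0 through 5, i.e. 6 levels counting the root), so the depth is the number of divisions: log_4(1024) = 5

The recursion tree depth is log_4(1024) = 5. At each level, the problem size is divided by 4, so it takes 5 divisions to reduce to a base case of size 1. The algorithm makes 4 recursive calls at each level.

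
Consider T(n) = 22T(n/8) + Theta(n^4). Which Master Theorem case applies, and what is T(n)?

Master Theorem for T(n) = 22T(n/8) + O(n^4):

a = 22, b = 8, c = 4
log_b(a) = log_8(22) = 1.4865

Case 3: c = 4 > log_8(22) = 1.4865
T(n) = O(n^4) = O(n^4)

For T(n) = 22T(n/8) + O(n^4): log_8(22) = 1.4865. This is Case 3 of the Master Theorem (c > log_b(a), work dominated by root), giving O(n^4).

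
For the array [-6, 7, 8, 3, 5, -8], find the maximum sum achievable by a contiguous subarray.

Using Kadane's algorithm on [-6, 7, 8, 3, 5, -8]:

Scanning through the array:
Position 1 (value 7): max_ending_here = 7, max_so_far = 7
Position 2 (value 8): max_ending_here = 15, max_so_far = 15
Position 3 (value 3): max_ending_here = 18, max_so_far = 18
Position 4 (value 5): max_ending_here = 23, max_so_far = 23
Position 5 (value -8): max_ending_here = 15, max_so_far = 23

Maximum subarray: [7, 8, 3, 5]
Maximum sum: 23

The maximum subarray is [7, 8, 3, 5] with sum 23. This subarray runs from index 1 to index 4.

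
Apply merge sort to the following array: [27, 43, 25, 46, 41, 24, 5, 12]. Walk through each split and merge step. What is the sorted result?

Merge sort trace:

Split: [27, 43, 25, 46, 41, 24, 5, 12] -> [27, 43, 25, 46] and [41, 24, 5, 12]
  Split: [27, 43, 25, 46] -> [27, 43] and [25, 46]
    Split: [27, 43] -> [27] and [43]
    Merge: [27] + [43] -> [27, 43]
    Split: [25, 46] -> [25] and [46]
    Merge: [25] + [46] -> [25, 46]
  Merge: [27, 43] + [25, 46] -> [25, 27, 43, 46]
  Split: [41, 24, 5, 12] -> [41, 24] and [5, 12]
    Split: [41, 24] -> [41] and [24]
    Merge: [41] + [24] -> [24, 41]
    Split: [5, 12] -> [5] and [12]
    Merge: [5] + [12] -> [5, 12]
  Merge: [24, 41] + [5, 12] -> [5, 12, 24, 41]
Merge: [25, 27, 43, 46] + [5, 12, 24, 41] -> [5, 12, 24, 25, 27, 41, 43, 46]

Final sorted array: [5, 12, 24, 25, 27, 41, 43, 46]

The merge sort proceeds by recursively splitting the array and merging sorted halves.
After all merges, the sorted array is [5, 12, 24, 25, 27, 41, 43, 46].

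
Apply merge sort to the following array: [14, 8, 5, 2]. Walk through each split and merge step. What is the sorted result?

Merge sort trace:

Split: [14, 8, 5, 2] -> [14, 8] and [5, 2]
  Split: [14, 8] -> [14] and [8]
  Merge: [14] + [8] -> [8, 14]
  Split: [5, 2] -> [5] and [2]
  Merge: [5] + [2] -> [2, 5]
Merge: [8, 14] + [2, 5] -> [2, 5, 8, 14]

Final sorted array: [2, 5, 8, 14]

The merge sort proceeds by recursively splitting the array and merging sorted halves.
After all merges, the sorted array is [2, 5, 8, 14].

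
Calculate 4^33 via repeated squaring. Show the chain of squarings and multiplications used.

Computing 4^33 by squaring (build up from 4^1; each line after the first costs one multiplication):

4^1 = 4
4^2 = (4^1)^2 = 4^2 = 16
4^4 = (4^2)^2 = 16^2 = 256
4^8 = (4^4)^2 = 256^2 = 65536
4^16 = (4^8)^2 = 65536^2 = 4294967296
4^32 = (4^16)^2 = 4294967296^2 = 18446744073709551616
4^33 = 4 * 4^32 = 4 * 18446744073709551616 = 73786976294838206464

Result: 73786976294838206464
Multiplications needed: 6 (6 lines after 4^1)

4^33 = 73786976294838206464. Using exponentiation by squaring, this requires 6 multiplications. The key idea: if the exponent is even, square the half-power; if odd, multiply by the base once.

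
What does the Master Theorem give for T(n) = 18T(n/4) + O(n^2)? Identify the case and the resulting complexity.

Master Theorem for T(n) = 18T(n/4) + O(n^2):

a = 18, b = 4, c = 2
log_b(a) = log_4(18) = 2.0850

Case 1: c = 2 < log_4(18) = 2.0850
T(n) = O(n^(log_4 18))

For T(n) = 18T(n/4) + O(n^2): log_4(18) = 2.0850. This is Case 1 of the Master Theorem (c < log_b(a), work dominated by leaves), giving O(n^(log_4 18)).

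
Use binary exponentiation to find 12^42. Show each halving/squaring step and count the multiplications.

Computing 12^42 by squaring (build up from 12^1; each line after the first costs one multiplication):

12^1 = 12
12^2 = (12^1)^2 = 12^2 = 144
12^4 = (12^2)^2 = 144^2 = 20736
12^5 = 12 * 12^4 = 12 * 20736 = 248832
12^10 = (12^5)^2 = 248832^2 = 61917364224
12^20 = (12^10)^2 = 61917364224^2 = 3833759992447475122176
12^21 = 12 * 12^20 = 12 * 3833759992447475122176 = 46005119909369701466112
12^42 = (12^21)^2 = 46005119909369701466112^2 = 2116471057875484488839167999221661362284396544

Result: 2116471057875484488839167999221661362284396544
Multiplications needed: 7 (7 lines after 12^1)

12^42 = 2116471057875484488839167999221661362284396544. Using exponentiation by squaring, this requires 7 multiplications. The key idea: if the exponent is even, square the half-power; if odd, multiply by the base once.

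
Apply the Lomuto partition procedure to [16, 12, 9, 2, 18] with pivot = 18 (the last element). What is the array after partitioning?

Lomuto partition with pivot = 18:

Initial array: [16, 12, 9, 2, 18]

arr[0]=16 <= 18: swap with position 0, array becomes [16, 12, 9, 2, 18]
arr[1]=12 <= 18: swap with position 1, array becomes [16, 12, 9, 2, 18]
arr[2]=9 <= 18: swap with position 2, array becomes [16, 12, 9, 2, 18]
arr[3]=2 <= 18: swap with position 3, array becomes [16, 12, 9, 2, 18]

Place pivot at position 4: [16, 12, 9, 2, 18]
Pivot position: 4

After partitioning with pivot 18, the array becomes [16, 12, 9, 2, 18]. The pivot is placed at index 4. All elements to the left of the pivot are <= 18, and all elements to the right are > 18.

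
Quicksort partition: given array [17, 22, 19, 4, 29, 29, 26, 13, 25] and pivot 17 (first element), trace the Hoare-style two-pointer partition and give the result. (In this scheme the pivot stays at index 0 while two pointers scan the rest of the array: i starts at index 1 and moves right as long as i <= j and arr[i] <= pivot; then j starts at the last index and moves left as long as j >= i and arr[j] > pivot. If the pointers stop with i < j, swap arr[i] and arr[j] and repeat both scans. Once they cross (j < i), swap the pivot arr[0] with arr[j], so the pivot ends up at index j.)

Hoare-style two-pointer partition with pivot = 17:

Initial array: [17, 22, 19, 4, 29, 29, 26, 13, 25]

Pointers start at i = 1, j = 8.
i stops at index 1 (arr[1]=22 > 17), j stops at index 7 (arr[7]=13 <= 17): swap arr[1] and arr[7], array becomes [17, 13, 19, 4, 29, 29, 26, 22, 25]
i stops at index 2 (arr[2]=19 > 17), j stops at index 3 (arr[3]=4 <= 17): swap arr[2] and arr[3], array becomes [17, 13, 4, 19, 29, 29, 26, 22, 25]
i ends at 3, j ends at 2: the pointers have crossed (j < i), so scanning stops.

Swap pivot arr[0] with arr[2] to place pivot at position 2: [4, 13, 17, 19, 29, 29, 26, 22, 25]
Pivot position: 2

After partitioning with pivot 17, the array becomes [4, 13, 17, 19, 29, 29, 26, 22, 25]. The pivot is placed at index 2. All elements to the left of the pivot are <= 17, and all elements to the right are > 17.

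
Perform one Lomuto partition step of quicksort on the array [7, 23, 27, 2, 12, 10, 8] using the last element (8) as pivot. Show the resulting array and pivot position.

Lomuto partition with pivot = 8:

Initial array: [7, 23, 27, 2, 12, 10, 8]

arr[0]=7 <= 8: swap with position 0, array becomes [7, 23, 27, 2, 12, 10, 8]
arr[1]=23 > 8: no swap
arr[2]=27 > 8: no swap
arr[3]=2 <= 8: swap with position 1, array becomes [7, 2, 27, 23, 12, 10, 8]
arr[4]=12 > 8: no swap
arr[5]=10 > 8: no swap

Place pivot at position 2: [7, 2, 8, 23, 12, 10, 27]
Pivot position: 2

After partitioning with pivot 8, the array becomes [7, 2, 8, 23, 12, 10, 27]. The pivot is placed at index 2. All elements to the left of the pivot are <= 8, and all elements to the right are > 8.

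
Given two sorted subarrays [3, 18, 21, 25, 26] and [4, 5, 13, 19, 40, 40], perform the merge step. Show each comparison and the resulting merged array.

Merging process:

Compare 3 vs 4: take 3 from left. Merged: [3]
Compare 18 vs 4: take 4 from right. Merged: [3, 4]
Compare 18 vs 5: take 5 from right. Merged: [3, 4, 5]
Compare 18 vs 13: take 13 from right. Merged: [3, 4, 5, 13]
Compare 18 vs 19: take 18 from left. Merged: [3, 4, 5, 13, 18]
Compare 21 vs 19: take 19 from right. Merged: [3, 4, 5, 13, 18, 19]
Compare 21 vs 40: take 21 from left. Merged: [3, 4, 5, 13, 18, 19, 21]
Compare 25 vs 40: take 25 from left. Merged: [3, 4, 5, 13, 18, 19, 21, 25]
Compare 26 vs 40: take 26 from left. Merged: [3, 4, 5, 13, 18, 19, 21, 25, 26]
Append remaining from right: [40, 40]. Merged: [3, 4, 5, 13, 18, 19, 21, 25, 26, 40, 40]

Final merged array: [3, 4, 5, 13, 18, 19, 21, 25, 26, 40, 40]
Total comparisons: 9

The merged array is [3, 4, 5, 13, 18, 19, 21, 25, 26, 40, 40], requiring 9 comparisons. The merge step runs in O(n) time where n is the total number of elements.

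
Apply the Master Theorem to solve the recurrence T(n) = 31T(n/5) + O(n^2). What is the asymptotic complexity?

Master Theorem for T(n) = 31T(n/5) + O(n^2):

a = 31, b = 5, c = 2
log_b(a) = log_5(31) = 2.1337

Case 1: c = 2 < log_5(31) = 2.1337
T(n) = O(n^(log_5 31))

For T(n) = 31T(n/5) + O(n^2): log_5(31) = 2.1337. This is Case 1 of the Master Theorem (c < log_b(a), work dominated by leaves), giving O(n^(log_5 31)).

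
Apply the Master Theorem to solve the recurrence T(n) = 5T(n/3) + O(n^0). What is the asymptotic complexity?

Master Theorem for T(n) = 5T(n/3) + O(n^0):

a = 5, b = 3, c = 0
log_b(a) = log_3(5) = 1.4650

Case 1: c = 0 < log_3(5) = 1.4650
T(n) = O(n^(log_3 5))

For T(n) = 5T(n/3) + O(n^0): log_3(5) = 1.4650. This is Case 1 of the Master Theorem (c < log_b(a), work dominated by leaves), giving O(n^(log_3 5)).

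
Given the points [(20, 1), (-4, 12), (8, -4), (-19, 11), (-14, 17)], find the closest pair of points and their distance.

Computing all pairwise distances among 5 points:

d((20, 1), (-4, 12)) = 26.4008
d((20, 1), (8, -4)) = 13.0
d((20, 1), (-19, 11)) = 40.2616
d((20, 1), (-14, 17)) = 37.5766
d((-4, 12), (8, -4)) = 20.0
d((-4, 12), (-19, 11)) = 15.0333
d((-4, 12), (-14, 17)) = 11.1803
d((8, -4), (-19, 11)) = 30.8869
d((8, -4), (-14, 17)) = 30.4138
d((-19, 11), (-14, 17)) = 7.8102 <-- minimum

Closest pair: (-19, 11) and (-14, 17) with distance 7.8102

The closest pair is (-19, 11) and (-14, 17) with Euclidean distance 7.8102. For 5 points, brute-force pairwise comparison is shown above. For large n, the divide-and-conquer algorithm (sort by x, recurse on halves, check the dividing strip) achieves O(n log n).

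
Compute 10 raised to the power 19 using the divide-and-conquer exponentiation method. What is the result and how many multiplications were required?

Computing 10^19 by squaring (build up from 10^1; each line after the first costs one multiplication):

10^1 = 10
10^2 = (10^1)^2 = 10^2 = 100
10^4 = (10^2)^2 = 100^2 = 10000
10^8 = (10^4)^2 = 10000^2 = 100000000
10^9 = 10 * 10^8 = 10 * 100000000 = 1000000000
10^18 = (10^9)^2 = 1000000000^2 = 1000000000000000000
10^19 = 10 * 10^18 = 10 * 1000000000000000000 = 10000000000000000000

Result: 10000000000000000000
Multiplications needed: 6 (6 lines after 10^1)

10^19 = 10000000000000000000. Using exponentiation by squaring, this requires 6 multiplications. The key idea: if the exponent is even, square the half-power; if odd, multiply by the base once.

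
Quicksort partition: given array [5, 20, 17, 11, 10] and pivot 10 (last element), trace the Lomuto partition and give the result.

Lomuto partition with pivot = 10:

Initial array: [5, 20, 17, 11, 10]

arr[0]=5 <= 10: swap with position 0, array becomes [5, 20, 17, 11, 10]
arr[1]=20 > 10: no swap
arr[2]=17 > 10: no swap
arr[3]=11 > 10: no swap

Place pivot at position 1: [5, 10, 17, 11, 20]
Pivot position: 1

After partitioning with pivot 10, the array becomes [5, 10, 17, 11, 20]. The pivot is placed at index 1. All elements to the left of the pivot are <= 10, and all elements to the right are > 10.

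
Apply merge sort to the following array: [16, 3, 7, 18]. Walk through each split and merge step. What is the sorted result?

Merge sort trace:

Split: [16, 3, 7, 18] -> [16, 3] and [7, 18]
  Split: [16, 3] -> [16] and [3]
  Merge: [16] + [3] -> [3, 16]
  Split: [7, 18] -> [7] and [18]
  Merge: [7] + [18] -> [7, 18]
Merge: [3, 16] + [7, 18] -> [3, 7, 16, 18]

Final sorted array: [3, 7, 16, 18]

The merge sort proceeds by recursively splitting the array and merging sorted halves.
After all merges, the sorted array is [3, 7, 16, 18].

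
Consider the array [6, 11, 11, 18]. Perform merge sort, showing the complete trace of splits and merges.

Merge sort trace:

Split: [6, 11, 11, 18] -> [6, 11] and [11, 18]
  Split: [6, 11] -> [6] and [11]
  Merge: [6] + [11] -> [6, 11]
  Split: [11, 18] -> [11] and [18]
  Merge: [11] + [18] -> [11, 18]
Merge: [6, 11] + [11, 18] -> [6, 11, 11, 18]

Final sorted array: [6, 11, 11, 18]

The merge sort proceeds by recursively splitting the array and merging sorted halves.
After all merges, the sorted array is [6, 11, 11, 18].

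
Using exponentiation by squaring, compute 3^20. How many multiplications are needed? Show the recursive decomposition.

Computing 3^20 by squaring (build up from 3^1; each line after the first costs one multiplication):

3^1 = 3
3^2 = (3^1)^2 = 3^2 = 9
3^4 = (3^2)^2 = 9^2 = 81
3^5 = 3 * 3^4 = 3 * 81 = 243
3^10 = (3^5)^2 = 243^2 = 59049
3^20 = (3^10)^2 = 59049^2 = 3486784401

Result: 3486784401
Multiplications needed: 5 (5 lines after 3^1)

3^20 = 3486784401. Using exponentiation by squaring, this requires 5 multiplications. The key idea: if the exponent is even, square the half-power; if odd, multiply by the base once.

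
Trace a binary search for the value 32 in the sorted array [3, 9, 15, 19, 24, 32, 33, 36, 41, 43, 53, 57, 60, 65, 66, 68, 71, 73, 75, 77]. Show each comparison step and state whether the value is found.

Binary search for 32 in [3, 9, 15, 19, 24, 32, 33, 36, 41, 43, 53, 57, 60, 65, 66, 68, 71, 73, 75, 77]:

lo=0, hi=19, mid=9, arr[mid]=43 -> 43 > 32, search left half
lo=0, hi=8, mid=4, arr[mid]=24 -> 24 < 32, search right half
lo=5, hi=8, mid=6, arr[mid]=33 -> 33 > 32, search left half
lo=5, hi=5, mid=5, arr[mid]=32 -> Found target at index 5!

Binary search finds 32 at index 5 after 4 comparisons. The search repeatedly halves the search space by comparing with the middle element.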